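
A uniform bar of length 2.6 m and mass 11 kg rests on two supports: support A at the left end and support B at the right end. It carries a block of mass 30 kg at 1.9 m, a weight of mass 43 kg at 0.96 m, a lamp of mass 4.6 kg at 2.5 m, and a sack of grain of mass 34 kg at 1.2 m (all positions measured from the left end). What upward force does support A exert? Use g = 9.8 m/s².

R_A ≈ 580 N

Sum moments about support B (its reaction then has zero moment arm).
Beam weight: 11 × 9.8 = 107.8 N down at 1.3 m → arm 1.3 m, τ = 107.8 × 1.3 = 140.1 N·m counterclockwise.
Block: 30 × 9.8 = 294 N down at 1.9 m → arm 0.7 m, τ = 294 × 0.7 = 205.8 N·m counterclockwise.
Weight: 43 × 9.8 = 421.4 N down at 0.96 m → arm 1.64 m, τ = 421.4 × 1.64 = 691.1 N·m counterclockwise.
Lamp: 4.6 × 9.8 = 45.08 N down at 2.5 m → arm 0.1 m, τ = 45.08 × 0.1 = 4.508 N·m counterclockwise.
Sack of grain: 34 × 9.8 = 333.2 N down at 1.2 m → arm 1.4 m, τ = 333.2 × 1.4 = 466.5 N·m counterclockwise.
Net load moment about support B = 1508 N·m counterclockwise.
Reaction R at support A is upward at 0 m, arm 2.6 m → moment R × 2.6 clockwise.
Στ = 0 ⇒ R × 2.6 = 1508 ⇒ R = 580 N.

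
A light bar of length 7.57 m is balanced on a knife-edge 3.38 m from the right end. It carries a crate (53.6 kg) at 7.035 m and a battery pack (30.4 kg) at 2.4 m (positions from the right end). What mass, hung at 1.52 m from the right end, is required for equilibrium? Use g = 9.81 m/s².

m ≈ 89.3 kg

Taking torques about the knife-edge (at 3.38 m from the right end):
Crate: 53.6 × 9.81 = 525.8 N down at 7.035 m → arm 3.655 m, τ = 525.8 × 3.655 = 1922 N·m counterclockwise.
Battery pack: 30.4 × 9.81 = 298.2 N down at 2.4 m → arm 0.98 m, τ = 298.2 × 0.98 = 292.2 N·m clockwise.
Net moment of known loads = 1630 N·m counterclockwise.
An unknown mass m at 1.52 m has arm 1.86 m; its moment is m·g·1.86 clockwise.
Balancing moments: m × 9.81 × 1.86 = 1630, giving m = 1630 / (9.81 × 1.86) = 89.3 kg.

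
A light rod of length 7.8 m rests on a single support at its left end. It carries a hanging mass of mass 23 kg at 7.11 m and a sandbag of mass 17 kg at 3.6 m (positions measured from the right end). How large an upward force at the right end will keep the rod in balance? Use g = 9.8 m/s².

F ≈ 110 N

About the left end:
Hanging mass: 23 × 9.8 = 225.4 N down at 7.11 m → arm 0.69 m, τ = 225.4 × 0.69 = 155.5 N·m clockwise.
Sandbag: 17 × 9.8 = 166.6 N down at 3.6 m → arm 4.2 m, τ = 166.6 × 4.2 = 699.7 N·m clockwise.
Net moment of the loads = 855.2 N·m clockwise.
The upward force F acts at the right end, arm 7.8 m, giving F × 7.8 counterclockwise.
Setting net torque to zero: F × 7.8 = 855.2 → F = 855.2 / 7.8 = 110 N.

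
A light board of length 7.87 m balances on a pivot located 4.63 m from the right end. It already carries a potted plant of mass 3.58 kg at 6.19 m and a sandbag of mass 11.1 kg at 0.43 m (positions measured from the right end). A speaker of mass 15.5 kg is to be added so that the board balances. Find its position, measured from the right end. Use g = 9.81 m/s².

x ≈ 7.28 m from the right end

About the pivot (at 4.63 m from the right end):
Potted plant: 3.58 × 9.81 = 35.12 N down at 6.19 m → arm 1.56 m, τ = 35.12 × 1.56 = 54.79 N·m counterclockwise.
Sandbag: 11.1 × 9.81 = 108.9 N down at 0.43 m → arm 4.2 m, τ = 108.9 × 4.2 = 457.4 N·m clockwise.
Net moment of existing loads = 402.6 N·m clockwise.
The speaker weighs 15.5 × 9.81 = 152.1 N and must supply an equal counterclockwise moment, so its lever arm about the pivot is 402.6 / 152.1 = 2.65 m.
That puts it at 4.63 + 2.65 = 7.28 m from the right end.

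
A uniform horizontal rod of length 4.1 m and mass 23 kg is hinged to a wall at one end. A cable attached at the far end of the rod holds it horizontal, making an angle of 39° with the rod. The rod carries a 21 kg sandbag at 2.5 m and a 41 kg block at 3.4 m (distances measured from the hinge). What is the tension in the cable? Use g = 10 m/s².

Taking torques about the hinge:
Beam weight: 23 × 10 = 230 N down at 2.05 m → arm 2.05 m, τ = 230 × 2.05 = 471.5 N·m clockwise.
Sandbag: 21 × 10 = 210 N down at 2.5 m → arm 2.5 m, τ = 210 × 2.5 = 525 N·m clockwise.
Block: 41 × 10 = 410 N down at 3.4 m → arm 3.4 m, τ = 410 × 3.4 = 1394 N·m clockwise.
Total clockwise load moment = 2390 N·m.
The cable tension T acts at 4.1 m; only its component perpendicular to the rod, T sinθ, produces torque. sin 39° = 0.6293.
Setting net torque to zero: T × 4.1 × 0.6293 = 2390 → T = 2390 / 2.58 = 926 N.

T ≈ 926 N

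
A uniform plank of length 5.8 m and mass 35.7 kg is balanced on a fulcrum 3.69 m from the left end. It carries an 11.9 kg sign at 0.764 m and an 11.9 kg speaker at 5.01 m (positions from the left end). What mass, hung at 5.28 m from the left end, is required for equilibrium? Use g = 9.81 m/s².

Take moments about the fulcrum (at 3.69 m from the left end).
Beam weight: 35.7 × 9.81 = 350.2 N down at 2.9 m → arm 0.79 m, τ = 350.2 × 0.79 = 276.7 N·m counterclockwise.
Sign: 11.9 × 9.81 = 116.7 N down at 0.764 m → arm 2.926 m, τ = 116.7 × 2.926 = 341.5 N·m counterclockwise.
Speaker: 11.9 × 9.81 = 116.7 N down at 5.01 m → arm 1.32 m, τ = 116.7 × 1.32 = 154 N·m clockwise.
Net moment of known loads = 464.2 N·m counterclockwise.
An unknown mass m at 5.28 m has arm 1.59 m; its moment is m·g·1.59 clockwise.
For rotational equilibrium, m × 9.81 × 1.59 = 464.2, so m = 464.2 / (9.81 × 1.59) = 29.8 kg.

m ≈ 29.8 kg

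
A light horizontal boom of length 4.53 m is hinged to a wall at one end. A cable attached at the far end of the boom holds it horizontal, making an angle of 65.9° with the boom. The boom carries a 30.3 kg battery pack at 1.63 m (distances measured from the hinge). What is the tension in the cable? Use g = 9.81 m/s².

T ≈ 117 N

Take moments about the hinge.
Battery pack: 30.3 × 9.81 = 297.2 N down at 1.63 m → arm 1.63 m, τ = 297.2 × 1.63 = 484.4 N·m clockwise.
Total clockwise load moment = 484.4 N·m.
The cable tension T acts at 4.53 m; only its component perpendicular to the boom, T sinθ, produces torque. sin 65.9° = 0.9128.
For rotational equilibrium, T × 4.53 × 0.9128 = 484.4, so T = 484.4 / 4.135 = 117 N.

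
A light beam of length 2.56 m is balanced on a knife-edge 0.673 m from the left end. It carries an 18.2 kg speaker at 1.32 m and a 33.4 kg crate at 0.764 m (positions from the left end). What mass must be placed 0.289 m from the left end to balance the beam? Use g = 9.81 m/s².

Sum moments about the knife-edge (at 0.673 m from the left end) (the support reaction has zero arm there).
Speaker: 18.2 × 9.81 = 178.5 N down at 1.32 m → arm 0.647 m, τ = 178.5 × 0.647 = 115.5 N·m clockwise.
Crate: 33.4 × 9.81 = 327.7 N down at 0.764 m → arm 0.091 m, τ = 327.7 × 0.091 = 29.82 N·m clockwise.
Net moment of known loads = 145.3 N·m clockwise.
An unknown mass m at 0.289 m has arm 0.384 m; its moment is m·g·0.384 counterclockwise.
Στ = 0 ⇒ m × 9.81 × 0.384 = 145.3 ⇒ m = 145.3 / (9.81 × 0.384) = 38.6 kg.

m ≈ 38.6 kg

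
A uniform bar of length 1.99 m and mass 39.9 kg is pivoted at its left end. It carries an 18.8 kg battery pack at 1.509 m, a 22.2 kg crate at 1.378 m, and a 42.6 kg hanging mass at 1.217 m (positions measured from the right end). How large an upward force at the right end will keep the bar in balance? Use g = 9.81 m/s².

F ≈ 470 N

About the left end:
Beam weight: 39.9 × 9.81 = 391.4 N down at 0.995 m → arm 0.995 m, τ = 391.4 × 0.995 = 389.4 N·m clockwise.
Battery pack: 18.8 × 9.81 = 184.4 N down at 1.509 m → arm 0.481 m, τ = 184.4 × 0.481 = 88.7 N·m clockwise.
Crate: 22.2 × 9.81 = 217.8 N down at 1.378 m → arm 0.612 m, τ = 217.8 × 0.612 = 133.3 N·m clockwise.
Hanging mass: 42.6 × 9.81 = 417.9 N down at 1.217 m → arm 0.773 m, τ = 417.9 × 0.773 = 323 N·m clockwise.
Net moment of the loads = 934.4 N·m clockwise.
The upward force F acts at the right end, arm 1.99 m, giving F × 1.99 counterclockwise.
Setting net torque to zero: F × 1.99 = 934.4 → F = 934.4 / 1.99 = 470 N.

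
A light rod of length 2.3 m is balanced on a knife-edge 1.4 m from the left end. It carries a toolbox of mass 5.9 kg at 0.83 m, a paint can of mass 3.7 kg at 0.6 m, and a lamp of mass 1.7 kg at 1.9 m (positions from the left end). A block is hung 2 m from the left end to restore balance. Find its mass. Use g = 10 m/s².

m ≈ 9.12 kg

Taking torques about the knife-edge (at 1.4 m from the left end):
Toolbox: 5.9 × 10 = 59 N down at 0.83 m → arm 0.57 m, τ = 59 × 0.57 = 33.63 N·m counterclockwise.
Paint can: 3.7 × 10 = 37 N down at 0.6 m → arm 0.8 m, τ = 37 × 0.8 = 29.6 N·m counterclockwise.
Lamp: 1.7 × 10 = 17 N down at 1.9 m → arm 0.5 m, τ = 17 × 0.5 = 8.5 N·m clockwise.
Net moment of known loads = 54.73 N·m counterclockwise.
An unknown mass m at 2 m has arm 0.6 m; its moment is m·g·0.6 clockwise.
Balancing moments: m × 10 × 0.6 = 54.73, giving m = 54.73 / (10 × 0.6) = 9.12 kg.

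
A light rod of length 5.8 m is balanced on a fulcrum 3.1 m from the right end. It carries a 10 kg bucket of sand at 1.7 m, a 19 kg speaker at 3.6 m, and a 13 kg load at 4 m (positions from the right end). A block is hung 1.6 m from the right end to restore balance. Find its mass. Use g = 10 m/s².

Choose the fulcrum (at 3.1 m from the right end) as the axis so the support reaction has zero arm there.
Bucket of sand: 10 × 10 = 100 N down at 1.7 m → arm 1.4 m, τ = 100 × 1.4 = 140 N·m clockwise.
Speaker: 19 × 10 = 190 N down at 3.6 m → arm 0.5 m, τ = 190 × 0.5 = 95 N·m counterclockwise.
Load: 13 × 10 = 130 N down at 4 m → arm 0.9 m, τ = 130 × 0.9 = 117 N·m counterclockwise.
Net moment of known loads = 72 N·m counterclockwise.
An unknown mass m at 1.6 m has arm 1.5 m; its moment is m·g·1.5 clockwise.
For rotational equilibrium, m × 10 × 1.5 = 72, so m = 72 / (10 × 1.5) = 4.8 kg.

m ≈ 4.8 kg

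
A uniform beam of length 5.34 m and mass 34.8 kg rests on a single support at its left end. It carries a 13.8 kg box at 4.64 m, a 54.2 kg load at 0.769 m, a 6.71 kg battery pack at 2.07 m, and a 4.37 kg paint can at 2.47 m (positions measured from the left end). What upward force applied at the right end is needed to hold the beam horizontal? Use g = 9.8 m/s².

F ≈ 410 N

Choose the left end as the axis so the unknown pivot reaction has zero arm there.
Beam weight: 34.8 × 9.8 = 341 N down at 2.67 m → arm 2.67 m, τ = 341 × 2.67 = 910.5 N·m clockwise.
Box: 13.8 × 9.8 = 135.2 N down at 4.64 m → arm 4.64 m, τ = 135.2 × 4.64 = 627.3 N·m clockwise.
Load: 54.2 × 9.8 = 531.2 N down at 0.769 m → arm 0.769 m, τ = 531.2 × 0.769 = 408.5 N·m clockwise.
Battery pack: 6.71 × 9.8 = 65.76 N down at 2.07 m → arm 2.07 m, τ = 65.76 × 2.07 = 136.1 N·m clockwise.
Paint can: 4.37 × 9.8 = 42.83 N down at 2.47 m → arm 2.47 m, τ = 42.83 × 2.47 = 105.8 N·m clockwise.
Net moment of the loads = 2188 N·m clockwise.
The upward force F acts at the right end, arm 5.34 m, giving F × 5.34 counterclockwise.
Setting net torque to zero: F × 5.34 = 2188 → F = 2188 / 5.34 = 410 N.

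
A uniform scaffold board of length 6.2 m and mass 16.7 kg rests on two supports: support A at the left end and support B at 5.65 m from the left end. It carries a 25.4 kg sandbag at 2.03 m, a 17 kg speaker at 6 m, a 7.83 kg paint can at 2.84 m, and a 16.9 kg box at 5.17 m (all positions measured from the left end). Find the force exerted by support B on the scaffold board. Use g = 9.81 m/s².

R_B ≈ 547 N

Take moments about support A.
Beam weight: 16.7 × 9.81 = 163.8 N down at 3.1 m → arm 3.1 m, τ = 163.8 × 3.1 = 507.8 N·m clockwise.
Sandbag: 25.4 × 9.81 = 249.2 N down at 2.03 m → arm 2.03 m, τ = 249.2 × 2.03 = 505.9 N·m clockwise.
Speaker: 17 × 9.81 = 166.8 N down at 6 m → arm 6 m, τ = 166.8 × 6 = 1001 N·m clockwise.
Paint can: 7.83 × 9.81 = 76.81 N down at 2.84 m → arm 2.84 m, τ = 76.81 × 2.84 = 218.1 N·m clockwise.
Box: 16.9 × 9.81 = 165.8 N down at 5.17 m → arm 5.17 m, τ = 165.8 × 5.17 = 857.2 N·m clockwise.
Net load moment about support A = 3090 N·m clockwise.
Reaction R at support B is upward at 5.65 m, arm 5.65 m → moment R × 5.65 counterclockwise.
For rotational equilibrium, R × 5.65 = 3090, so R = 547 N.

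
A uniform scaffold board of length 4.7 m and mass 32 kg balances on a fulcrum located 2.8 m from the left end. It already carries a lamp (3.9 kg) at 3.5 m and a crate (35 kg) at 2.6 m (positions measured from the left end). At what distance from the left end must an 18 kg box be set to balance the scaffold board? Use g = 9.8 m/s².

x ≈ 3.84 m from the left end

Taking torques about the fulcrum (at 2.8 m from the left end):
Beam weight: 32 × 9.8 = 313.6 N down at 2.35 m → arm 0.45 m, τ = 313.6 × 0.45 = 141.1 N·m counterclockwise.
Lamp: 3.9 × 9.8 = 38.22 N down at 3.5 m → arm 0.7 m, τ = 38.22 × 0.7 = 26.75 N·m clockwise.
Crate: 35 × 9.8 = 343 N down at 2.6 m → arm 0.2 m, τ = 343 × 0.2 = 68.6 N·m counterclockwise.
Net moment of existing loads = 182.9 N·m counterclockwise.
The box weighs 18 × 9.8 = 176.4 N and must supply an equal clockwise moment, so its lever arm about the fulcrum is 182.9 / 176.4 = 1.04 m.
That puts it at 2.8 + 1.04 = 3.84 m from the left end.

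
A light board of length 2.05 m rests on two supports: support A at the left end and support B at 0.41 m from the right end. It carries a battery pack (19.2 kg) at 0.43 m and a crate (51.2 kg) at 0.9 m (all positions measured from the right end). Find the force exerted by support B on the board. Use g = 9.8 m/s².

R_B ≈ 538 N

Sum moments about support A (its reaction then has zero moment arm).
Battery pack: 19.2 × 9.8 = 188.2 N down at 0.43 m → arm 1.62 m, τ = 188.2 × 1.62 = 304.9 N·m clockwise.
Crate: 51.2 × 9.8 = 501.8 N down at 0.9 m → arm 1.15 m, τ = 501.8 × 1.15 = 577.1 N·m clockwise.
Net load moment about support A = 882 N·m clockwise.
Reaction R at support B is upward at 0.41 m, arm 1.64 m → moment R × 1.64 counterclockwise.
Στ = 0 ⇒ R × 1.64 = 882 ⇒ R = 538 N.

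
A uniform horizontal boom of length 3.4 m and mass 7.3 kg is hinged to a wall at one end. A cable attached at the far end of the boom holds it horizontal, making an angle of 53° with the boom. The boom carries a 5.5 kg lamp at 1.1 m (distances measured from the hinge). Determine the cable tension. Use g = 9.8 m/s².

T ≈ 66.6 N

Take moments about the hinge.
Beam weight: 7.3 × 9.8 = 71.54 N down at 1.7 m → arm 1.7 m, τ = 71.54 × 1.7 = 121.6 N·m clockwise.
Lamp: 5.5 × 9.8 = 53.9 N down at 1.1 m → arm 1.1 m, τ = 53.9 × 1.1 = 59.29 N·m clockwise.
Total clockwise load moment = 180.9 N·m.
The cable tension T acts at 3.4 m; only its component perpendicular to the boom, T sinθ, produces torque. sin 53° = 0.7986.
Setting net torque to zero: T × 3.4 × 0.7986 = 180.9 → T = 180.9 / 2.715 = 66.6 N.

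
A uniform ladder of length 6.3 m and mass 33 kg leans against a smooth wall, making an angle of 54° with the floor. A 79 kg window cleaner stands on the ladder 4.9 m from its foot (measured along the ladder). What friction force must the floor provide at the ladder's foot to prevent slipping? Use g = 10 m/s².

f ≈ 566 N

Sum moments about the foot of the ladder (the floor normal and friction both act there and drop out).
Ladder weight 33×10 = 330 N acts at 3.15 m along the ladder; its horizontal arm is 3.15·cos54° = 1.852 m → τ = 611.2 N·m clockwise.
Window cleaner: 79×10 = 790 N at 4.9 m → arm 2.88 m → τ = 2275 N·m clockwise.
Wall normal N acts horizontally at the top; its moment arm is the height L sinθ = 6.3·sin54° = 5.097 m, counterclockwise.
Στ = 0 ⇒ N × 5.097 = 2886 ⇒ N = 566 N.
ΣFx = 0: friction at the foot balances the wall's push, so f = N_wall = 566 N.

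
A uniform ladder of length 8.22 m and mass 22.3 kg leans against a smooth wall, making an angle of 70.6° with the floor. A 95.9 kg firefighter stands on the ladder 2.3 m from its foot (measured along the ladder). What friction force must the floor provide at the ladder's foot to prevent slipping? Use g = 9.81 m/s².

Taking torques about the foot of the ladder:
Ladder weight 22.3×9.81 = 218.8 N acts at 4.11 m along the ladder; its horizontal arm is 4.11·cos70.6° = 1.365 m → τ = 298.7 N·m clockwise.
Firefighter: 95.9×9.81 = 940.8 N at 2.3 m → arm 0.764 m → τ = 718.8 N·m clockwise.
Wall normal N acts horizontally at the top; its moment arm is the height L sinθ = 8.22·sin70.6° = 7.753 m, counterclockwise.
Balancing moments: N × 7.753 = 1018, giving N = 131 N.
ΣFx = 0: friction at the foot balances the wall's push, so f = N_wall = 131 N.

f ≈ 131 N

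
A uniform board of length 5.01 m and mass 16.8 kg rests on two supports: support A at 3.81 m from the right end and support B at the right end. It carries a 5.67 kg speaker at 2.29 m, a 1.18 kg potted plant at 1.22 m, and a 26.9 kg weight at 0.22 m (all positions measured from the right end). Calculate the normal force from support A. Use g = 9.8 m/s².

Choose support B as the axis so its reaction then has zero moment arm.
Beam weight: 16.8 × 9.8 = 164.6 N down at 2.505 m → arm 2.505 m, τ = 164.6 × 2.505 = 412.3 N·m counterclockwise.
Speaker: 5.67 × 9.8 = 55.57 N down at 2.29 m → arm 2.29 m, τ = 55.57 × 2.29 = 127.3 N·m counterclockwise.
Potted plant: 1.18 × 9.8 = 11.56 N down at 1.22 m → arm 1.22 m, τ = 11.56 × 1.22 = 14.1 N·m counterclockwise.
Weight: 26.9 × 9.8 = 263.6 N down at 0.22 m → arm 0.22 m, τ = 263.6 × 0.22 = 57.99 N·m counterclockwise.
Net load moment about support B = 611.7 N·m counterclockwise.
Reaction R at support A is upward at 3.81 m, arm 3.81 m → moment R × 3.81 clockwise.
Στ = 0 ⇒ R × 3.81 = 611.7 ⇒ R = 161 N.

R_A ≈ 161 N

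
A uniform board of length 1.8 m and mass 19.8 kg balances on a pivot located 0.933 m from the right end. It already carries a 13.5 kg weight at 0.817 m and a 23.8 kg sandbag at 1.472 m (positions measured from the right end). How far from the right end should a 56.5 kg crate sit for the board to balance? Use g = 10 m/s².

About the pivot (at 0.933 m from the right end):
Beam weight: 19.8 × 10 = 198 N down at 0.9 m → arm 0.033 m, τ = 198 × 0.033 = 6.534 N·m clockwise.
Weight: 13.5 × 10 = 135 N down at 0.817 m → arm 0.116 m, τ = 135 × 0.116 = 15.66 N·m clockwise.
Sandbag: 23.8 × 10 = 238 N down at 1.472 m → arm 0.539 m, τ = 238 × 0.539 = 128.3 N·m counterclockwise.
Net moment of existing loads = 106.1 N·m counterclockwise.
The crate weighs 56.5 × 10 = 565 N and must supply an equal clockwise moment, so its lever arm about the pivot is 106.1 / 565 = 0.188 m.
That puts it at 0.933 − 0.188 = 0.745 m from the right end.

x ≈ 0.745 m from the right end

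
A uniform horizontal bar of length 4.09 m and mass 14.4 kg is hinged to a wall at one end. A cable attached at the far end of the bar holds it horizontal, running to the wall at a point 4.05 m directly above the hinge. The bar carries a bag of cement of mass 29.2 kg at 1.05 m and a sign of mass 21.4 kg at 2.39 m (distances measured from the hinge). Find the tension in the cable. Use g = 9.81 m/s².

Take moments about the hinge.
Beam weight: 14.4 × 9.81 = 141.3 N down at 2.045 m → arm 2.045 m, τ = 141.3 × 2.045 = 289 N·m clockwise.
Bag of cement: 29.2 × 9.81 = 286.5 N down at 1.05 m → arm 1.05 m, τ = 286.5 × 1.05 = 300.8 N·m clockwise.
Sign: 21.4 × 9.81 = 209.9 N down at 2.39 m → arm 2.39 m, τ = 209.9 × 2.39 = 501.7 N·m clockwise.
Total clockwise load moment = 1092 N·m.
The cable tension T acts at 4.09 m; only its component perpendicular to the bar, T sinθ, produces torque. sinθ = h/√(h²+d²) = 4.05/√(4.05²+4.09²) = 0.7036.
Στ = 0 ⇒ T × 4.09 × 0.7036 = 1092 ⇒ T = 1092 / 2.878 = 379 N.

T ≈ 379 N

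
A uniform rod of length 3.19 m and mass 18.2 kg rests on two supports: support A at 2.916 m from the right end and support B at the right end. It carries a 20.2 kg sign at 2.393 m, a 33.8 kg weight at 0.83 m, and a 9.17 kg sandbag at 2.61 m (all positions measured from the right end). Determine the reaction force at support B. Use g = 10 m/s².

Take moments about support A.
Beam weight: 18.2 × 10 = 182 N down at 1.595 m → arm 1.321 m, τ = 182 × 1.321 = 240.4 N·m clockwise.
Sign: 20.2 × 10 = 202 N down at 2.393 m → arm 0.523 m, τ = 202 × 0.523 = 105.6 N·m clockwise.
Weight: 33.8 × 10 = 338 N down at 0.83 m → arm 2.086 m, τ = 338 × 2.086 = 705.1 N·m clockwise.
Sandbag: 9.17 × 10 = 91.7 N down at 2.61 m → arm 0.306 m, τ = 91.7 × 0.306 = 28.06 N·m clockwise.
Net load moment about support A = 1079 N·m clockwise.
Reaction R at support B is upward at 0 m, arm 2.916 m → moment R × 2.916 counterclockwise.
Στ = 0 ⇒ R × 2.916 = 1079 ⇒ R = 370 N.

R_B ≈ 370 N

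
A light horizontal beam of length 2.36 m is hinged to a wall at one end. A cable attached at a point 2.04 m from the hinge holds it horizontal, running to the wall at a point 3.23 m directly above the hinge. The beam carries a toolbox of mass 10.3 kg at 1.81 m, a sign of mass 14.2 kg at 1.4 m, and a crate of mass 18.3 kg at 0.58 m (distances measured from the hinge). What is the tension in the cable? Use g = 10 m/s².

T ≈ 285 N

Taking torques about the hinge:
Toolbox: 10.3 × 10 = 103 N down at 1.81 m → arm 1.81 m, τ = 103 × 1.81 = 186.4 N·m clockwise.
Sign: 14.2 × 10 = 142 N down at 1.4 m → arm 1.4 m, τ = 142 × 1.4 = 198.8 N·m clockwise.
Crate: 18.3 × 10 = 183 N down at 0.58 m → arm 0.58 m, τ = 183 × 0.58 = 106.1 N·m clockwise.
Total clockwise load moment = 491.3 N·m.
The cable tension T acts at 2.04 m; only its component perpendicular to the beam, T sinθ, produces torque. sinθ = h/√(h²+d²) = 3.23/√(3.23²+2.04²) = 0.8455.
For rotational equilibrium, T × 2.04 × 0.8455 = 491.3, so T = 491.3 / 1.725 = 285 N.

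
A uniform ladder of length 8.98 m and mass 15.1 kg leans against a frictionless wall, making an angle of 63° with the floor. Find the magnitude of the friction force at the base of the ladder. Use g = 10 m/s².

f ≈ 38.5 N

Taking torques about the foot of the ladder:
Ladder weight 15.1×10 = 151 N acts at 4.49 m along the ladder; its horizontal arm is 4.49·cos63° = 2.038 m → τ = 307.7 N·m clockwise.
Wall normal N acts horizontally at the top; its moment arm is the height L sinθ = 8.98·sin63° = 8.001 m, counterclockwise.
For rotational equilibrium, N × 8.001 = 307.7, so N = 38.5 N.
ΣFx = 0: friction at the foot balances the wall's push, so f = N_wall = 38.5 N.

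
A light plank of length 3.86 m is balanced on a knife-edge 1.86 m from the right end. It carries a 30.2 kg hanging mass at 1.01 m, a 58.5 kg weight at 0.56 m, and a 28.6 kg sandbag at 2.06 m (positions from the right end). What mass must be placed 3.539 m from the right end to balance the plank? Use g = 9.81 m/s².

m ≈ 57.2 kg

Take moments about the knife-edge (at 1.86 m from the right end).
Hanging mass: 30.2 × 9.81 = 296.3 N down at 1.01 m → arm 0.85 m, τ = 296.3 × 0.85 = 251.9 N·m clockwise.
Weight: 58.5 × 9.81 = 573.9 N down at 0.56 m → arm 1.3 m, τ = 573.9 × 1.3 = 746.1 N·m clockwise.
Sandbag: 28.6 × 9.81 = 280.6 N down at 2.06 m → arm 0.2 m, τ = 280.6 × 0.2 = 56.12 N·m counterclockwise.
Net moment of known loads = 941.9 N·m clockwise.
An unknown mass m at 3.539 m has arm 1.679 m; its moment is m·g·1.679 counterclockwise.
Setting net torque to zero: m × 9.81 × 1.679 = 941.9 → m = 941.9 / (9.81 × 1.679) = 57.2 kg.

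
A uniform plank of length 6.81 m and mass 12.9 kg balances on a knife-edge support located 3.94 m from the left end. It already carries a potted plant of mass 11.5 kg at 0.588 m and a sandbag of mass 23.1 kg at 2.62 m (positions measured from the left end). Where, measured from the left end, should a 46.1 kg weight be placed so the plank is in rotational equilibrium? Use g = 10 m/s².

Sum moments about the knife-edge support (at 3.94 m from the left end) (the support reaction has zero arm there).
Beam weight: 12.9 × 10 = 129 N down at 3.405 m → arm 0.535 m, τ = 129 × 0.535 = 69.02 N·m counterclockwise.
Potted plant: 11.5 × 10 = 115 N down at 0.588 m → arm 3.352 m, τ = 115 × 3.352 = 385.5 N·m counterclockwise.
Sandbag: 23.1 × 10 = 231 N down at 2.62 m → arm 1.32 m, τ = 231 × 1.32 = 304.9 N·m counterclockwise.
Net moment of existing loads = 759.4 N·m counterclockwise.
The weight weighs 46.1 × 10 = 461 N and must supply an equal clockwise moment, so its lever arm about the knife-edge support is 759.4 / 461 = 1.65 m.
That puts it at 3.94 + 1.65 = 5.59 m from the left end.

x ≈ 5.59 m from the left end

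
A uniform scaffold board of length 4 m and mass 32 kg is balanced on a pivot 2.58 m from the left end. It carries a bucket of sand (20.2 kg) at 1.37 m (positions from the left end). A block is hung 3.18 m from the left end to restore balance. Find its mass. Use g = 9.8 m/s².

m ≈ 71.7 kg

Take moments about the pivot (at 2.58 m from the left end).
Beam weight: 32 × 9.8 = 313.6 N down at 2 m → arm 0.58 m, τ = 313.6 × 0.58 = 181.9 N·m counterclockwise.
Bucket of sand: 20.2 × 9.8 = 198 N down at 1.37 m → arm 1.21 m, τ = 198 × 1.21 = 239.6 N·m counterclockwise.
Net moment of known loads = 421.5 N·m counterclockwise.
An unknown mass m at 3.18 m has arm 0.6 m; its moment is m·g·0.6 clockwise.
For rotational equilibrium, m × 9.8 × 0.6 = 421.5, so m = 421.5 / (9.8 × 0.6) = 71.7 kg.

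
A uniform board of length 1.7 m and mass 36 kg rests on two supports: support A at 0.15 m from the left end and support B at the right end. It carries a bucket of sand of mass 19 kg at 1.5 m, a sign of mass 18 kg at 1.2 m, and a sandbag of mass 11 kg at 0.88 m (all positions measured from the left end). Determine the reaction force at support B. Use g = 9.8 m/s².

R_B ≈ 492 N

Choose support A as the axis so its reaction then has zero moment arm.
Beam weight: 36 × 9.8 = 352.8 N down at 0.85 m → arm 0.7 m, τ = 352.8 × 0.7 = 247 N·m clockwise.
Bucket of sand: 19 × 9.8 = 186.2 N down at 1.5 m → arm 1.35 m, τ = 186.2 × 1.35 = 251.4 N·m clockwise.
Sign: 18 × 9.8 = 176.4 N down at 1.2 m → arm 1.05 m, τ = 176.4 × 1.05 = 185.2 N·m clockwise.
Sandbag: 11 × 9.8 = 107.8 N down at 0.88 m → arm 0.73 m, τ = 107.8 × 0.73 = 78.69 N·m clockwise.
Net load moment about support A = 762.3 N·m clockwise.
Reaction R at support B is upward at 1.7 m, arm 1.55 m → moment R × 1.55 counterclockwise.
Balancing moments: R × 1.55 = 762.3, giving R = 492 N.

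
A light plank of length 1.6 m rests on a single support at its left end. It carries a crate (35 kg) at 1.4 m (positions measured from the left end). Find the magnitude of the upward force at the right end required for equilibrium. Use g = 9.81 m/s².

F ≈ 300 N

Choose the left end as the axis so the unknown pivot reaction has zero arm there.
Crate: 35 × 9.81 = 343.4 N down at 1.4 m → arm 1.4 m, τ = 343.4 × 1.4 = 480.8 N·m clockwise.
Net moment of the loads = 480.8 N·m clockwise.
The upward force F acts at the right end, arm 1.6 m, giving F × 1.6 counterclockwise.
Στ = 0 ⇒ F × 1.6 = 480.8 ⇒ F = 480.8 / 1.6 = 300 N.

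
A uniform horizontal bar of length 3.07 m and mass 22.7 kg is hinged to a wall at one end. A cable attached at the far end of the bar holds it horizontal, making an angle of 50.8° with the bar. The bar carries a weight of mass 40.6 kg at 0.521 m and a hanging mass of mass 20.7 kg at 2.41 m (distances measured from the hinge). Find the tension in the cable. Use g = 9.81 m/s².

T ≈ 437 N

Take moments about the hinge.
Beam weight: 22.7 × 9.81 = 222.7 N down at 1.535 m → arm 1.535 m, τ = 222.7 × 1.535 = 341.8 N·m clockwise.
Weight: 40.6 × 9.81 = 398.3 N down at 0.521 m → arm 0.521 m, τ = 398.3 × 0.521 = 207.5 N·m clockwise.
Hanging mass: 20.7 × 9.81 = 203.1 N down at 2.41 m → arm 2.41 m, τ = 203.1 × 2.41 = 489.5 N·m clockwise.
Total clockwise load moment = 1039 N·m.
The cable tension T acts at 3.07 m; only its component perpendicular to the bar, T sinθ, produces torque. sin 50.8° = 0.7749.
Balancing moments: T × 3.07 × 0.7749 = 1039, giving T = 1039 / 2.379 = 437 N.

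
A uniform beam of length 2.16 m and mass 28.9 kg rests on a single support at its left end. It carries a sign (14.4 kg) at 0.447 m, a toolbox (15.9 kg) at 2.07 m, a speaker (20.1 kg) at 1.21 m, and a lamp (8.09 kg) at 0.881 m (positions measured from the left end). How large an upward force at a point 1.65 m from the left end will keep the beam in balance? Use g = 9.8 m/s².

F ≈ 606 N

Take moments about the left end.
Beam weight: 28.9 × 9.8 = 283.2 N down at 1.08 m → arm 1.08 m, τ = 283.2 × 1.08 = 305.9 N·m clockwise.
Sign: 14.4 × 9.8 = 141.1 N down at 0.447 m → arm 0.447 m, τ = 141.1 × 0.447 = 63.07 N·m clockwise.
Toolbox: 15.9 × 9.8 = 155.8 N down at 2.07 m → arm 2.07 m, τ = 155.8 × 2.07 = 322.5 N·m clockwise.
Speaker: 20.1 × 9.8 = 197 N down at 1.21 m → arm 1.21 m, τ = 197 × 1.21 = 238.4 N·m clockwise.
Lamp: 8.09 × 9.8 = 79.28 N down at 0.881 m → arm 0.881 m, τ = 79.28 × 0.881 = 69.85 N·m clockwise.
Net moment of the loads = 999.7 N·m clockwise.
The upward force F acts at a point 1.65 m from the left end, arm 1.65 m, giving F × 1.65 counterclockwise.
For rotational equilibrium, F × 1.65 = 999.7, so F = 999.7 / 1.65 = 606 N.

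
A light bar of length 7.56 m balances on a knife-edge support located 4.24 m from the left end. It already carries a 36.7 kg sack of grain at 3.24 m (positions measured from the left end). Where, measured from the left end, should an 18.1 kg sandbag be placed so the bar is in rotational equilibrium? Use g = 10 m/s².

Taking torques about the knife-edge support (at 4.24 m from the left end):
Sack of grain: 36.7 × 10 = 367 N down at 3.24 m → arm 1 m, τ = 367 × 1 = 367 N·m counterclockwise.
Net moment of existing loads = 367 N·m counterclockwise.
The sandbag weighs 18.1 × 10 = 181 N and must supply an equal clockwise moment, so its lever arm about the knife-edge support is 367 / 181 = 2.03 m.
That puts it at 4.24 + 2.03 = 6.27 m from the left end.

x ≈ 6.27 m from the left end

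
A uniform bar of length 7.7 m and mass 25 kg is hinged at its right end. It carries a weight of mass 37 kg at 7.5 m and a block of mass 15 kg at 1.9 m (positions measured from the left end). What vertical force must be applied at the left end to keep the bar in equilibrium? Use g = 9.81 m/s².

Take moments about the right end.
Beam weight: 25 × 9.81 = 245.2 N down at 3.85 m → arm 3.85 m, τ = 245.2 × 3.85 = 944 N·m counterclockwise.
Weight: 37 × 9.81 = 363 N down at 7.5 m → arm 0.2 m, τ = 363 × 0.2 = 72.6 N·m counterclockwise.
Block: 15 × 9.81 = 147.2 N down at 1.9 m → arm 5.8 m, τ = 147.2 × 5.8 = 853.8 N·m counterclockwise.
Net moment of the loads = 1870 N·m counterclockwise.
The upward force F acts at the left end, arm 7.7 m, giving F × 7.7 clockwise.
For rotational equilibrium, F × 7.7 = 1870, so F = 1870 / 7.7 = 243 N.

F ≈ 243 N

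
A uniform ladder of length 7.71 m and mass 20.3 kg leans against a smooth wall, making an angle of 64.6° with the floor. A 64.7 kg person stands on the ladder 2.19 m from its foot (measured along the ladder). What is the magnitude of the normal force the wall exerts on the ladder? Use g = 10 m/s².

Choose the foot of the ladder as the axis so the floor normal and friction both act there and drop out.
Ladder weight 20.3×10 = 203 N acts at 3.855 m along the ladder; its horizontal arm is 3.855·cos64.6° = 1.654 m → τ = 335.8 N·m clockwise.
Person: 64.7×10 = 647 N at 2.19 m → arm 0.9394 m → τ = 607.8 N·m clockwise.
Wall normal N acts horizontally at the top; its moment arm is the height L sinθ = 7.71·sin64.6° = 6.965 m, counterclockwise.
Στ = 0 ⇒ N × 6.965 = 943.6 ⇒ N = 135 N.

N_wall ≈ 135 N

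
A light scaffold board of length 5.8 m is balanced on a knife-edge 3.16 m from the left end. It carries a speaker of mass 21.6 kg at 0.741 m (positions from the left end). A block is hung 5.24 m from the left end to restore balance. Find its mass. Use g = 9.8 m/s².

m ≈ 25.1 kg

Sum moments about the knife-edge (at 3.16 m from the left end) (the support reaction has zero arm there).
Speaker: 21.6 × 9.8 = 211.7 N down at 0.741 m → arm 2.419 m, τ = 211.7 × 2.419 = 512.1 N·m counterclockwise.
Net moment of known loads = 512.1 N·m counterclockwise.
An unknown mass m at 5.24 m has arm 2.08 m; its moment is m·g·2.08 clockwise.
Στ = 0 ⇒ m × 9.8 × 2.08 = 512.1 ⇒ m = 512.1 / (9.8 × 2.08) = 25.1 kg.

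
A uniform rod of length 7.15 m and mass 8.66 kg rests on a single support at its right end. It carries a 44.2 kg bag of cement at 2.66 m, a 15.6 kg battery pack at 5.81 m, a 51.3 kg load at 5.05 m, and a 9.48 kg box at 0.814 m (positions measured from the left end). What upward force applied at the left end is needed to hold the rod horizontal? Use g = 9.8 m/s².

Take moments about the right end.
Beam weight: 8.66 × 9.8 = 84.87 N down at 3.575 m → arm 3.575 m, τ = 84.87 × 3.575 = 303.4 N·m counterclockwise.
Bag of cement: 44.2 × 9.8 = 433.2 N down at 2.66 m → arm 4.49 m, τ = 433.2 × 4.49 = 1945 N·m counterclockwise.
Battery pack: 15.6 × 9.8 = 152.9 N down at 5.81 m → arm 1.34 m, τ = 152.9 × 1.34 = 204.9 N·m counterclockwise.
Load: 51.3 × 9.8 = 502.7 N down at 5.05 m → arm 2.1 m, τ = 502.7 × 2.1 = 1056 N·m counterclockwise.
Box: 9.48 × 9.8 = 92.9 N down at 0.814 m → arm 6.336 m, τ = 92.9 × 6.336 = 588.6 N·m counterclockwise.
Net moment of the loads = 4098 N·m counterclockwise.
The upward force F acts at the left end, arm 7.15 m, giving F × 7.15 clockwise.
For rotational equilibrium, F × 7.15 = 4098, so F = 4098 / 7.15 = 573 N.

F ≈ 573 N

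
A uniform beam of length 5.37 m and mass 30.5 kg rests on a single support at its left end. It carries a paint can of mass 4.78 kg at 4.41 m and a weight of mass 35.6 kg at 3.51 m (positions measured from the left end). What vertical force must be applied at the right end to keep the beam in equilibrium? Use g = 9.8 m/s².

About the left end:
Beam weight: 30.5 × 9.8 = 298.9 N down at 2.685 m → arm 2.685 m, τ = 298.9 × 2.685 = 802.5 N·m clockwise.
Paint can: 4.78 × 9.8 = 46.84 N down at 4.41 m → arm 4.41 m, τ = 46.84 × 4.41 = 206.6 N·m clockwise.
Weight: 35.6 × 9.8 = 348.9 N down at 3.51 m → arm 3.51 m, τ = 348.9 × 3.51 = 1225 N·m clockwise.
Net moment of the loads = 2234 N·m clockwise.
The upward force F acts at the right end, arm 5.37 m, giving F × 5.37 counterclockwise.
Setting net torque to zero: F × 5.37 = 2234 → F = 2234 / 5.37 = 416 N.

F ≈ 416 N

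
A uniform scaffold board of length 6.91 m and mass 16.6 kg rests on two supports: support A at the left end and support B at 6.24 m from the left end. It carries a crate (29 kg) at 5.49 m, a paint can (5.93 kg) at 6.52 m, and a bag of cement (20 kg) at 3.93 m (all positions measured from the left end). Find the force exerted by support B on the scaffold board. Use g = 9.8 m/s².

Taking torques about support A:
Beam weight: 16.6 × 9.8 = 162.7 N down at 3.455 m → arm 3.455 m, τ = 162.7 × 3.455 = 562.1 N·m clockwise.
Crate: 29 × 9.8 = 284.2 N down at 5.49 m → arm 5.49 m, τ = 284.2 × 5.49 = 1560 N·m clockwise.
Paint can: 5.93 × 9.8 = 58.11 N down at 6.52 m → arm 6.52 m, τ = 58.11 × 6.52 = 378.9 N·m clockwise.
Bag of cement: 20 × 9.8 = 196 N down at 3.93 m → arm 3.93 m, τ = 196 × 3.93 = 770.3 N·m clockwise.
Net load moment about support A = 3271 N·m clockwise.
Reaction R at support B is upward at 6.24 m, arm 6.24 m → moment R × 6.24 counterclockwise.
Setting net torque to zero: R × 6.24 = 3271 → R = 524 N.

R_B ≈ 524 N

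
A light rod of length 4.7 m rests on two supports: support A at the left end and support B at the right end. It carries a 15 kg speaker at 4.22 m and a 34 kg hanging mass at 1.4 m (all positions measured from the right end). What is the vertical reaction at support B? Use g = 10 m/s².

About support A:
Speaker: 15 × 10 = 150 N down at 4.22 m → arm 0.48 m, τ = 150 × 0.48 = 72 N·m clockwise.
Hanging mass: 34 × 10 = 340 N down at 1.4 m → arm 3.3 m, τ = 340 × 3.3 = 1122 N·m clockwise.
Net load moment about support A = 1194 N·m clockwise.
Reaction R at support B is upward at 0 m, arm 4.7 m → moment R × 4.7 counterclockwise.
Balancing moments: R × 4.7 = 1194, giving R = 254 N.

R_B ≈ 254 N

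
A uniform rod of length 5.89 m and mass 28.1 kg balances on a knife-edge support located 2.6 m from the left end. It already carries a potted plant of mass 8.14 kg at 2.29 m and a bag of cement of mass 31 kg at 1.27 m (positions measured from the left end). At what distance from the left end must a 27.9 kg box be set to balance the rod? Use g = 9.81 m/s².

x ≈ 3.82 m from the left end

Choose the knife-edge support (at 2.6 m from the left end) as the axis so the support reaction has zero arm there.
Beam weight: 28.1 × 9.81 = 275.7 N down at 2.945 m → arm 0.345 m, τ = 275.7 × 0.345 = 95.12 N·m clockwise.
Potted plant: 8.14 × 9.81 = 79.85 N down at 2.29 m → arm 0.31 m, τ = 79.85 × 0.31 = 24.75 N·m counterclockwise.
Bag of cement: 31 × 9.81 = 304.1 N down at 1.27 m → arm 1.33 m, τ = 304.1 × 1.33 = 404.5 N·m counterclockwise.
Net moment of existing loads = 334.1 N·m counterclockwise.
The box weighs 27.9 × 9.81 = 273.7 N and must supply an equal clockwise moment, so its lever arm about the knife-edge support is 334.1 / 273.7 = 1.22 m.
That puts it at 2.6 + 1.22 = 3.82 m from the left end.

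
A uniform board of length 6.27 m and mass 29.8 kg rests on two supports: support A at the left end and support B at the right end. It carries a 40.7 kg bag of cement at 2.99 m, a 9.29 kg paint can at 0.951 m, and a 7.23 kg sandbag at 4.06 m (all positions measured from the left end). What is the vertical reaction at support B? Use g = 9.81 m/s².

Choose support A as the axis so its reaction then has zero moment arm.
Beam weight: 29.8 × 9.81 = 292.3 N down at 3.135 m → arm 3.135 m, τ = 292.3 × 3.135 = 916.4 N·m clockwise.
Bag of cement: 40.7 × 9.81 = 399.3 N down at 2.99 m → arm 2.99 m, τ = 399.3 × 2.99 = 1194 N·m clockwise.
Paint can: 9.29 × 9.81 = 91.13 N down at 0.951 m → arm 0.951 m, τ = 91.13 × 0.951 = 86.66 N·m clockwise.
Sandbag: 7.23 × 9.81 = 70.93 N down at 4.06 m → arm 4.06 m, τ = 70.93 × 4.06 = 288 N·m clockwise.
Net load moment about support A = 2485 N·m clockwise.
Reaction R at support B is upward at 6.27 m, arm 6.27 m → moment R × 6.27 counterclockwise.
For rotational equilibrium, R × 6.27 = 2485, so R = 396 N.

R_B ≈ 396 N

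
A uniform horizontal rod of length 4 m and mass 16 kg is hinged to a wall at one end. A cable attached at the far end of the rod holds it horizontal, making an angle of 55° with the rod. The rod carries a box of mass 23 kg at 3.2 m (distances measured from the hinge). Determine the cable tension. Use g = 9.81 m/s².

Choose the hinge as the axis so the unknown hinge reaction has zero arm there.
Beam weight: 16 × 9.81 = 157 N down at 2 m → arm 2 m, τ = 157 × 2 = 314 N·m clockwise.
Box: 23 × 9.81 = 225.6 N down at 3.2 m → arm 3.2 m, τ = 225.6 × 3.2 = 721.9 N·m clockwise.
Total clockwise load moment = 1036 N·m.
The cable tension T acts at 4 m; only its component perpendicular to the rod, T sinθ, produces torque. sin 55° = 0.8192.
Setting net torque to zero: T × 4 × 0.8192 = 1036 → T = 1036 / 3.277 = 316 N.

T ≈ 316 N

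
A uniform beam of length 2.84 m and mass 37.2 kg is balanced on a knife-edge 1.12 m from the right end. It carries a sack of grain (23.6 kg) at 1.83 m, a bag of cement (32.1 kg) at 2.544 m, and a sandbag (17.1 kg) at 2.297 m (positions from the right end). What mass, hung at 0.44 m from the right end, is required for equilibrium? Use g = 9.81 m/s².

m ≈ 138 kg

Take moments about the knife-edge (at 1.12 m from the right end).
Beam weight: 37.2 × 9.81 = 364.9 N down at 1.42 m → arm 0.3 m, τ = 364.9 × 0.3 = 109.5 N·m counterclockwise.
Sack of grain: 23.6 × 9.81 = 231.5 N down at 1.83 m → arm 0.71 m, τ = 231.5 × 0.71 = 164.4 N·m counterclockwise.
Bag of cement: 32.1 × 9.81 = 314.9 N down at 2.544 m → arm 1.424 m, τ = 314.9 × 1.424 = 448.4 N·m counterclockwise.
Sandbag: 17.1 × 9.81 = 167.8 N down at 2.297 m → arm 1.177 m, τ = 167.8 × 1.177 = 197.5 N·m counterclockwise.
Net moment of known loads = 919.8 N·m counterclockwise.
An unknown mass m at 0.44 m has arm 0.68 m; its moment is m·g·0.68 clockwise.
For rotational equilibrium, m × 9.81 × 0.68 = 919.8, so m = 919.8 / (9.81 × 0.68) = 138 kg.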